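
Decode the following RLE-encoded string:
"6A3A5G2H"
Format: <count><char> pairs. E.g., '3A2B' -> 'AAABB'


Expanding each <count><char> pair:
  6A -> 'AAAAAA'
  3A -> 'AAA'
  5G -> 'GGGGG'
  2H -> 'HH'

Decoded = AAAAAAAAAGGGGGHH


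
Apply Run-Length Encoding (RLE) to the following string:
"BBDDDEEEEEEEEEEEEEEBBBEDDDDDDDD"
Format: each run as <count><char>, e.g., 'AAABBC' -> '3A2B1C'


Scanning runs left to right:
  i=0: run of 'B' x 2 -> '2B'
  i=2: run of 'D' x 3 -> '3D'
  i=5: run of 'E' x 14 -> '14E'
  i=19: run of 'B' x 3 -> '3B'
  i=22: run of 'E' x 1 -> '1E'
  i=23: run of 'D' x 8 -> '8D'

RLE = 2B3D14E3B1E8D


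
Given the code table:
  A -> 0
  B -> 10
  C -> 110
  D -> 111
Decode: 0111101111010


Decoding:
0 -> A
111 -> D
10 -> B
111 -> D
10 -> B
10 -> B


Result: ADBDBB


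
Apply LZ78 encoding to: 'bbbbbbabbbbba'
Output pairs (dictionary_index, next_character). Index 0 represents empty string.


LZ78 encoding steps:
Dictionary: {0: ''}
Step 1: w='' (idx 0), next='b' -> output (0, 'b'), add 'b' as idx 1
Step 2: w='b' (idx 1), next='b' -> output (1, 'b'), add 'bb' as idx 2
Step 3: w='bb' (idx 2), next='b' -> output (2, 'b'), add 'bbb' as idx 3
Step 4: w='' (idx 0), next='a' -> output (0, 'a'), add 'a' as idx 4
Step 5: w='bbb' (idx 3), next='b' -> output (3, 'b'), add 'bbbb' as idx 5
Step 6: w='b' (idx 1), next='a' -> output (1, 'a'), add 'ba' as idx 6


Encoded: [(0, 'b'), (1, 'b'), (2, 'b'), (0, 'a'), (3, 'b'), (1, 'a')]


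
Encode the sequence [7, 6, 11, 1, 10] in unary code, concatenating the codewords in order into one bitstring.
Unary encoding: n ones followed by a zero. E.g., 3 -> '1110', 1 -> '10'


Encode each number as n ones followed by a terminating 0:
  7 -> 11111110 (8 bits)
  6 -> 1111110 (7 bits)
  11 -> 111111111110 (12 bits)
  1 -> 10 (2 bits)
  10 -> 11111111110 (11 bits)
Total length = 8 + 7 + 12 + 2 + 11 = 40 bits.

Unary([7, 6, 11, 1, 10]) = 1111111011111101111111111101011111111110 (40 bits)


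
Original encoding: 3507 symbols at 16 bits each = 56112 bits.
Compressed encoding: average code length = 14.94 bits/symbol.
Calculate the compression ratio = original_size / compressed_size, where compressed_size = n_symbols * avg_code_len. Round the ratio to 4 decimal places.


original_size = n_symbols * orig_bits = 3507 * 16 = 56112 bits
compressed_size = n_symbols * avg_code_len = 3507 * 14.94 = 52394.58 bits
ratio = original_size / compressed_size = 56112 / 52394.58 = 1.071

Compression ratio = 1.071


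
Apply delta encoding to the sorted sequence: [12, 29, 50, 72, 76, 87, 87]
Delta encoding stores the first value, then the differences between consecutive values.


First value: 12
Deltas:
  29 - 12 = 17
  50 - 29 = 21
  72 - 50 = 22
  76 - 72 = 4
  87 - 76 = 11
  87 - 87 = 0


Delta encoded: [12, 17, 21, 22, 4, 11, 0]


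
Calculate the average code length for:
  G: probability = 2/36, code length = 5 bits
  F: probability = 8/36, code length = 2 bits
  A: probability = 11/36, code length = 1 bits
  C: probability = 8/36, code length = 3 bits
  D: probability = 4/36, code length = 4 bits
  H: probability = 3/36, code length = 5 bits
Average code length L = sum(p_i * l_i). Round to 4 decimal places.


Weighted contributions p_i * l_i:
  G: (2/36) * 5 = 10/36
  F: (8/36) * 2 = 16/36
  A: (11/36) * 1 = 11/36
  C: (8/36) * 3 = 24/36
  D: (4/36) * 4 = 16/36
  H: (3/36) * 5 = 15/36
Sum = (10 + 16 + 11 + 24 + 16 + 15)/36 = 92/36

L = 92/36 = 2.5556 bits/symbol


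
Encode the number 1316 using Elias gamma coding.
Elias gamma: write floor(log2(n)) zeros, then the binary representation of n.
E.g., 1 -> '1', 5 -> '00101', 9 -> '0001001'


num_bits = floor(log2(1316)) + 1 = 11
leading_zeros = num_bits - 1 = 10
binary(1316) = 10100100100

Elias gamma(1316) = '0000000000' + '10100100100' = 000000000010100100100 (21 bits)


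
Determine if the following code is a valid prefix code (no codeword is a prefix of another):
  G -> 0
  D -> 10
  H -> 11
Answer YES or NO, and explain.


Checking each pair (does one codeword prefix another?):
  G='0' vs D='10': no prefix
  G='0' vs H='11': no prefix
  D='10' vs G='0': no prefix
  D='10' vs H='11': no prefix
  H='11' vs G='0': no prefix
  H='11' vs D='10': no prefix
No violation found over all pairs.

YES -- this is a valid prefix code. No codeword is a prefix of any other codeword.


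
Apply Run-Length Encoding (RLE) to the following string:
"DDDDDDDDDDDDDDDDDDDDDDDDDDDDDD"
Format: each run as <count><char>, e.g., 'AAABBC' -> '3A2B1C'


Scanning runs left to right:
  i=0: run of 'D' x 30 -> '30D'

RLE = 30D


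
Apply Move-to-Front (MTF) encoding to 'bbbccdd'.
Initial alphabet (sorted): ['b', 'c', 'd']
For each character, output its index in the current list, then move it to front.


MTF encoding:
'b': index 0 in ['b', 'c', 'd'] -> ['b', 'c', 'd']
'b': index 0 in ['b', 'c', 'd'] -> ['b', 'c', 'd']
'b': index 0 in ['b', 'c', 'd'] -> ['b', 'c', 'd']
'c': index 1 in ['b', 'c', 'd'] -> ['c', 'b', 'd']
'c': index 0 in ['c', 'b', 'd'] -> ['c', 'b', 'd']
'd': index 2 in ['c', 'b', 'd'] -> ['d', 'c', 'b']
'd': index 0 in ['d', 'c', 'b'] -> ['d', 'c', 'b']


Output: [0, 0, 0, 1, 0, 2, 0]


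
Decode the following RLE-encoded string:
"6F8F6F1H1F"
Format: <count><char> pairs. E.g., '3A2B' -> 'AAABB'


Expanding each <count><char> pair:
  6F -> 'FFFFFF'
  8F -> 'FFFFFFFF'
  6F -> 'FFFFFF'
  1H -> 'H'
  1F -> 'F'

Decoded = FFFFFFFFFFFFFFFFFFFFHF


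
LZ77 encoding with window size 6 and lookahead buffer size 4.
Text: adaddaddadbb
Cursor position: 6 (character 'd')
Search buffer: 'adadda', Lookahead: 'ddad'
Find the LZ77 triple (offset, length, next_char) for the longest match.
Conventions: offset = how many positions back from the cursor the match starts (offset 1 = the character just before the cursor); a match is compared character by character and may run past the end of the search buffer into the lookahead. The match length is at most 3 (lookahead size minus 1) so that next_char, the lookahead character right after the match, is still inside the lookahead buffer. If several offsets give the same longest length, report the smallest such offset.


Try each offset into the search buffer:
  offset=1 (pos 5, char 'a'): match length 0
  offset=2 (pos 4, char 'd'): match length 1
  offset=3 (pos 3, char 'd'): match length 3
  offset=4 (pos 2, char 'a'): match length 0
  offset=5 (pos 1, char 'd'): match length 1
  offset=6 (pos 0, char 'a'): match length 0
Longest match has length 3 at offset 3.
next_char = character at position 6 + 3 = 9 -> 'd'

Best match: offset=3, length=3 (matching 'dda' starting at position 3)
LZ77 triple: (3, 3, 'd')


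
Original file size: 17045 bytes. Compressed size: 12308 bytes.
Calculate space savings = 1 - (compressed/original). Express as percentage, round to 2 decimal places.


ratio = compressed/original = 12308/17045 = 0.722089
savings = 1 - ratio = 1 - 0.722089 = 0.277911
as a percentage: 0.277911 * 100 = 27.79%

Space savings = 1 - 12308/17045 = 27.79%


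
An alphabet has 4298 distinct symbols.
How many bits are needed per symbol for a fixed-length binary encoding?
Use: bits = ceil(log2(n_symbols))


log2(4298) = 12.0694
Bracket: 2^12 = 4096 < 4298 <= 2^13 = 8192
So ceil(log2(4298)) = 13

bits = ceil(log2(4298)) = ceil(12.0694) = 13 bits


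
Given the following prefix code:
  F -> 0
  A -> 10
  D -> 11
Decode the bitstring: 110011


Decoding step by step:
Bits 11 -> D
Bits 0 -> F
Bits 0 -> F
Bits 11 -> D


Decoded message: DFFD


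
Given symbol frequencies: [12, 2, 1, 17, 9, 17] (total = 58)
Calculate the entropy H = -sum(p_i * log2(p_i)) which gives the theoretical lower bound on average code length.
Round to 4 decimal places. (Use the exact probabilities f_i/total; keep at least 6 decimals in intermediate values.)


Per-symbol terms -p_i * log2(p_i) with p_i = f_i/58:
  p = 12/58 = 0.206897: log2(p) = -2.273018, -p*log2(p) = 0.470280
  p = 2/58 = 0.034483: log2(p) = -4.857981, -p*log2(p) = 0.167517
  p = 1/58 = 0.017241: log2(p) = -5.857981, -p*log2(p) = 0.101000
  p = 17/58 = 0.293103: log2(p) = -1.770518, -p*log2(p) = 0.518945
  p = 9/58 = 0.155172: log2(p) = -2.688056, -p*log2(p) = 0.417112
  p = 17/58 = 0.293103: log2(p) = -1.770518, -p*log2(p) = 0.518945
H = 0.470280 + 0.167517 + 0.101000 + 0.518945 + 0.417112 + 0.518945 = 2.193799

H = 2.1938 bits/symbol


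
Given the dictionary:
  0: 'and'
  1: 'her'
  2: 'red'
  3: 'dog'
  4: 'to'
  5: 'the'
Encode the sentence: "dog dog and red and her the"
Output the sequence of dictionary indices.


Look up each word in the dictionary:
  'dog' -> 3
  'dog' -> 3
  'and' -> 0
  'red' -> 2
  'and' -> 0
  'her' -> 1
  'the' -> 5

Encoded: [3, 3, 0, 2, 0, 1, 5]


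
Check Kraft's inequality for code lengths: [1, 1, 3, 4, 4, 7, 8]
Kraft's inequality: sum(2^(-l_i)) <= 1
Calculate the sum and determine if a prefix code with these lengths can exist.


Sum = 2^(-1) + 2^(-1) + 2^(-3) + 2^(-4) + 2^(-4) + 2^(-7) + 2^(-8)
    = 0.5 + 0.5 + 0.125 + 0.0625 + 0.0625 + 0.0078125 + 0.00390625
    = 323/256 = 1.26171875
Since 1.26171875 > 1, Kraft's inequality is NOT satisfied.
A prefix code with these lengths CANNOT exist.

Kraft sum = 1.26171875. Not satisfied.


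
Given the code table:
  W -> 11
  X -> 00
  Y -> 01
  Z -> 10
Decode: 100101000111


Decoding:
10 -> Z
01 -> Y
01 -> Y
00 -> X
01 -> Y
11 -> W


Result: ZYYXYW


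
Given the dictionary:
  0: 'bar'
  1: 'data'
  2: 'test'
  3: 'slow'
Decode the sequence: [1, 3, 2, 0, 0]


Look up each index in the dictionary:
  1 -> 'data'
  3 -> 'slow'
  2 -> 'test'
  0 -> 'bar'
  0 -> 'bar'

Decoded: "data slow test bar bar"


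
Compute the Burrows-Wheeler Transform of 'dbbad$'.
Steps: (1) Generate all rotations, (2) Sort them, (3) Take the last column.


Rotations (sorted):
  0: $dbbad -> last char: d
  1: ad$dbb -> last char: b
  2: bad$db -> last char: b
  3: bbad$d -> last char: d
  4: d$dbba -> last char: a
  5: dbbad$ -> last char: $


BWT = dbbda$


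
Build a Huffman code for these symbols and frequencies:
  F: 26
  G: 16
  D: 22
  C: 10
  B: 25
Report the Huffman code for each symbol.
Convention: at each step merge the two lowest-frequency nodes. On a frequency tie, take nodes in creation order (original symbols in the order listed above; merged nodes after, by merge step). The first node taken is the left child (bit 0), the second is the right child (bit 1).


Huffman tree construction:
Step 1: Merge C(10) + G(16) = 26
Step 2: Merge D(22) + B(25) = 47
Step 3: Merge F(26) + (C+G)(26) = 52
Step 4: Merge (D+B)(47) + (F+(C+G))(52) = 99
Read each symbol's code off the tree from the root (left child = 0, right child = 1).

Codes:
  F: 10 (length 2)
  G: 111 (length 3)
  D: 00 (length 2)
  C: 110 (length 3)
  B: 01 (length 2)
Average code length: 224/99 = 2.2626 bits/symbol


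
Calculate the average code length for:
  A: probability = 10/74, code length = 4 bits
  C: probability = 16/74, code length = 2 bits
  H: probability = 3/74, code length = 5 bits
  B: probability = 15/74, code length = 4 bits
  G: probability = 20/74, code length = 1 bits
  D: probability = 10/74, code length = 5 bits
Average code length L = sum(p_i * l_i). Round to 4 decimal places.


Weighted contributions p_i * l_i:
  A: (10/74) * 4 = 40/74
  C: (16/74) * 2 = 32/74
  H: (3/74) * 5 = 15/74
  B: (15/74) * 4 = 60/74
  G: (20/74) * 1 = 20/74
  D: (10/74) * 5 = 50/74
Sum = (40 + 32 + 15 + 60 + 20 + 50)/74 = 217/74

L = 217/74 = 2.9324 bits/symbol


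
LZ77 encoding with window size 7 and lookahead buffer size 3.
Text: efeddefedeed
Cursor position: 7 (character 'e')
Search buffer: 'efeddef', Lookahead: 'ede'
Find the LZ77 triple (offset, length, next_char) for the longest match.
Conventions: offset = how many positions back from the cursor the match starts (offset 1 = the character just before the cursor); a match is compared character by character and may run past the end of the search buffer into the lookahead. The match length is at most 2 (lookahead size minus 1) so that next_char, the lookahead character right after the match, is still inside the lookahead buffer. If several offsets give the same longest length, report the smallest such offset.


Try each offset into the search buffer:
  offset=1 (pos 6, char 'f'): match length 0
  offset=2 (pos 5, char 'e'): match length 1
  offset=3 (pos 4, char 'd'): match length 0
  offset=4 (pos 3, char 'd'): match length 0
  offset=5 (pos 2, char 'e'): match length 2
  offset=6 (pos 1, char 'f'): match length 0
  offset=7 (pos 0, char 'e'): match length 1
Longest match has length 2 at offset 5.
next_char = character at position 7 + 2 = 9 -> 'e'

Best match: offset=5, length=2 (matching 'ed' starting at position 2)
LZ77 triple: (5, 2, 'e')


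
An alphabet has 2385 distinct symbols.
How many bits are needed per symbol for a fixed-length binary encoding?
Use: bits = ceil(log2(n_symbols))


log2(2385) = 11.2198
Bracket: 2^11 = 2048 < 2385 <= 2^12 = 4096
So ceil(log2(2385)) = 12

bits = ceil(log2(2385)) = ceil(11.2198) = 12 bits


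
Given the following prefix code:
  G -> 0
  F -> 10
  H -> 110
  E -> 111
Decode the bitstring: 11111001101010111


Decoding step by step:
Bits 111 -> E
Bits 110 -> H
Bits 0 -> G
Bits 110 -> H
Bits 10 -> F
Bits 10 -> F
Bits 111 -> E


Decoded message: EHGHFFE


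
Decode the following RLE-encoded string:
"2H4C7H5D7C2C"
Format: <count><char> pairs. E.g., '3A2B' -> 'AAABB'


Expanding each <count><char> pair:
  2H -> 'HH'
  4C -> 'CCCC'
  7H -> 'HHHHHHH'
  5D -> 'DDDDD'
  7C -> 'CCCCCCC'
  2C -> 'CC'

Decoded = HHCCCCHHHHHHHDDDDDCCCCCCCCC


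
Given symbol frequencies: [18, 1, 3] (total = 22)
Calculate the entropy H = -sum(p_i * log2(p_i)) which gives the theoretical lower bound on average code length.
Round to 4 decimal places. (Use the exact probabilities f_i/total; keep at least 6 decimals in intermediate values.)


Per-symbol terms -p_i * log2(p_i) with p_i = f_i/22:
  p = 18/22 = 0.818182: log2(p) = -0.289507, -p*log2(p) = 0.236869
  p = 1/22 = 0.045455: log2(p) = -4.459432, -p*log2(p) = 0.202701
  p = 3/22 = 0.136364: log2(p) = -2.874469, -p*log2(p) = 0.391973
H = 0.236869 + 0.202701 + 0.391973 = 0.831543

H = 0.8315 bits/symbol


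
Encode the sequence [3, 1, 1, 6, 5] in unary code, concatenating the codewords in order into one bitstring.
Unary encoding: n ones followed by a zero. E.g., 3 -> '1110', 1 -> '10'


Encode each number as n ones followed by a terminating 0:
  3 -> 1110 (4 bits)
  1 -> 10 (2 bits)
  1 -> 10 (2 bits)
  6 -> 1111110 (7 bits)
  5 -> 111110 (6 bits)
Total length = 4 + 2 + 2 + 7 + 6 = 21 bits.

Unary([3, 1, 1, 6, 5]) = 111010101111110111110 (21 bits)


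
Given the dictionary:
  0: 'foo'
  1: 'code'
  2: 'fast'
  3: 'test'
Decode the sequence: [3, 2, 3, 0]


Look up each index in the dictionary:
  3 -> 'test'
  2 -> 'fast'
  3 -> 'test'
  0 -> 'foo'

Decoded: "test fast test foo"


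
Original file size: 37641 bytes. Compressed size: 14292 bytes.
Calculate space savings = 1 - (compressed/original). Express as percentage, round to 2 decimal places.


ratio = compressed/original = 14292/37641 = 0.379692
savings = 1 - ratio = 1 - 0.379692 = 0.620308
as a percentage: 0.620308 * 100 = 62.03%

Space savings = 1 - 14292/37641 = 62.03%


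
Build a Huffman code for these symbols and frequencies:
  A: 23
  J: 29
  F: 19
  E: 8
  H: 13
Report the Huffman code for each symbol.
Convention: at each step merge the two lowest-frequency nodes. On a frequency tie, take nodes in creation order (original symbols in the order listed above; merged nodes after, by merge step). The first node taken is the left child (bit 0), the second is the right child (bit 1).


Huffman tree construction:
Step 1: Merge E(8) + H(13) = 21
Step 2: Merge F(19) + (E+H)(21) = 40
Step 3: Merge A(23) + J(29) = 52
Step 4: Merge (F+(E+H))(40) + (A+J)(52) = 92
Read each symbol's code off the tree from the root (left child = 0, right child = 1).

Codes:
  A: 10 (length 2)
  J: 11 (length 2)
  F: 00 (length 2)
  E: 010 (length 3)
  H: 011 (length 3)
Average code length: 205/92 = 2.2283 bits/symbol


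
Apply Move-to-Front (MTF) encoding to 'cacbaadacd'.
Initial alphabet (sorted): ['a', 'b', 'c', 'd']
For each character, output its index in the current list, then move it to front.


MTF encoding:
'c': index 2 in ['a', 'b', 'c', 'd'] -> ['c', 'a', 'b', 'd']
'a': index 1 in ['c', 'a', 'b', 'd'] -> ['a', 'c', 'b', 'd']
'c': index 1 in ['a', 'c', 'b', 'd'] -> ['c', 'a', 'b', 'd']
'b': index 2 in ['c', 'a', 'b', 'd'] -> ['b', 'c', 'a', 'd']
'a': index 2 in ['b', 'c', 'a', 'd'] -> ['a', 'b', 'c', 'd']
'a': index 0 in ['a', 'b', 'c', 'd'] -> ['a', 'b', 'c', 'd']
'd': index 3 in ['a', 'b', 'c', 'd'] -> ['d', 'a', 'b', 'c']
'a': index 1 in ['d', 'a', 'b', 'c'] -> ['a', 'd', 'b', 'c']
'c': index 3 in ['a', 'd', 'b', 'c'] -> ['c', 'a', 'd', 'b']
'd': index 2 in ['c', 'a', 'd', 'b'] -> ['d', 'c', 'a', 'b']


Output: [2, 1, 1, 2, 2, 0, 3, 1, 3, 2]


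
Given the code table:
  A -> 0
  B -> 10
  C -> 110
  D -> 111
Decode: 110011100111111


Decoding:
110 -> C
0 -> A
111 -> D
0 -> A
0 -> A
111 -> D
111 -> D


Result: CADAADD


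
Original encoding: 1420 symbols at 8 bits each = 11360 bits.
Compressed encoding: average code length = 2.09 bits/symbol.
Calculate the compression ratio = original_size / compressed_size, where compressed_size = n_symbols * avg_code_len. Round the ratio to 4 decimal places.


original_size = n_symbols * orig_bits = 1420 * 8 = 11360 bits
compressed_size = n_symbols * avg_code_len = 1420 * 2.09 = 2967.8 bits
ratio = original_size / compressed_size = 11360 / 2967.8 = 3.8278

Compression ratio = 3.8278


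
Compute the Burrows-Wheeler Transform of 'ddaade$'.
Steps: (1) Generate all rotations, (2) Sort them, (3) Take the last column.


Rotations (sorted):
  0: $ddaade -> last char: e
  1: aade$dd -> last char: d
  2: ade$dda -> last char: a
  3: daade$d -> last char: d
  4: ddaade$ -> last char: $
  5: de$ddaa -> last char: a
  6: e$ddaad -> last char: d


BWT = edad$ad


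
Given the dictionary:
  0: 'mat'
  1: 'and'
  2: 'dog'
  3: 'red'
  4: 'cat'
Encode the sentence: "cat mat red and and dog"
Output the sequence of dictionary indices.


Look up each word in the dictionary:
  'cat' -> 4
  'mat' -> 0
  'red' -> 3
  'and' -> 1
  'and' -> 1
  'dog' -> 2

Encoded: [4, 0, 3, 1, 1, 2]


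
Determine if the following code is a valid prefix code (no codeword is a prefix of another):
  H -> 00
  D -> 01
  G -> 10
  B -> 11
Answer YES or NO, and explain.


Checking each pair (does one codeword prefix another?):
  H='00' vs D='01': no prefix
  H='00' vs G='10': no prefix
  H='00' vs B='11': no prefix
  D='01' vs H='00': no prefix
  D='01' vs G='10': no prefix
  D='01' vs B='11': no prefix
  G='10' vs H='00': no prefix
  G='10' vs D='01': no prefix
  G='10' vs B='11': no prefix
  B='11' vs H='00': no prefix
  B='11' vs D='01': no prefix
  B='11' vs G='10': no prefix
No violation found over all pairs.

YES -- this is a valid prefix code. No codeword is a prefix of any other codeword.


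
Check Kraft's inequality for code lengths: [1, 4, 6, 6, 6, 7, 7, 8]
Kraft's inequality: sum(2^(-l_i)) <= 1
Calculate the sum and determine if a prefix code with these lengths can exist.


Sum = 2^(-1) + 2^(-4) + 2^(-6) + 2^(-6) + 2^(-6) + 2^(-7) + 2^(-7) + 2^(-8)
    = 0.5 + 0.0625 + 0.015625 + 0.015625 + 0.015625 + 0.0078125 + 0.0078125 + 0.00390625
    = 161/256 = 0.62890625
Since 0.62890625 <= 1, Kraft's inequality IS satisfied.
A prefix code with these lengths CAN exist.

Kraft sum = 0.62890625. Satisfied.


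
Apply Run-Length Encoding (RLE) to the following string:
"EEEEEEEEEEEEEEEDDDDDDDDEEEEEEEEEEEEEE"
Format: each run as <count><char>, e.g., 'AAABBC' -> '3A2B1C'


Scanning runs left to right:
  i=0: run of 'E' x 15 -> '15E'
  i=15: run of 'D' x 8 -> '8D'
  i=23: run of 'E' x 14 -> '14E'

RLE = 15E8D14E


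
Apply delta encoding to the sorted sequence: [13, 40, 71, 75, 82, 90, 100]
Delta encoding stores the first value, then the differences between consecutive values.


First value: 13
Deltas:
  40 - 13 = 27
  71 - 40 = 31
  75 - 71 = 4
  82 - 75 = 7
  90 - 82 = 8
  100 - 90 = 10


Delta encoded: [13, 27, 31, 4, 7, 8, 10]


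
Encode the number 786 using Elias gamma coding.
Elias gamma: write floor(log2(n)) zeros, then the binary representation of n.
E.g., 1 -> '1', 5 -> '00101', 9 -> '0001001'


num_bits = floor(log2(786)) + 1 = 10
leading_zeros = num_bits - 1 = 9
binary(786) = 1100010010

Elias gamma(786) = '000000000' + '1100010010' = 0000000001100010010 (19 bits)


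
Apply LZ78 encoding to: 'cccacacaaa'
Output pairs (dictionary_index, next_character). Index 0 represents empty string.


LZ78 encoding steps:
Dictionary: {0: ''}
Step 1: w='' (idx 0), next='c' -> output (0, 'c'), add 'c' as idx 1
Step 2: w='c' (idx 1), next='c' -> output (1, 'c'), add 'cc' as idx 2
Step 3: w='' (idx 0), next='a' -> output (0, 'a'), add 'a' as idx 3
Step 4: w='c' (idx 1), next='a' -> output (1, 'a'), add 'ca' as idx 4
Step 5: w='ca' (idx 4), next='a' -> output (4, 'a'), add 'caa' as idx 5
Step 6: w='a' (idx 3), end of input -> output (3, '')


Encoded: [(0, 'c'), (1, 'c'), (0, 'a'), (1, 'a'), (4, 'a'), (3, '')]


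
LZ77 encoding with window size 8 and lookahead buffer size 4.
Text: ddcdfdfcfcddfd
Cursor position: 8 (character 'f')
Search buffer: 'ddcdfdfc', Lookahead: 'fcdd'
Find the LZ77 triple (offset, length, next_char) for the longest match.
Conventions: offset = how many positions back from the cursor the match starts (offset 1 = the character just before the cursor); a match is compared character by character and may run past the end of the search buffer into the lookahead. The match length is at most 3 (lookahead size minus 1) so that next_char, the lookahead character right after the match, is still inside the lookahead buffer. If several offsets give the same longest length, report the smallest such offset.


Try each offset into the search buffer:
  offset=1 (pos 7, char 'c'): match length 0
  offset=2 (pos 6, char 'f'): match length 2
  offset=3 (pos 5, char 'd'): match length 0
  offset=4 (pos 4, char 'f'): match length 1
  offset=5 (pos 3, char 'd'): match length 0
  offset=6 (pos 2, char 'c'): match length 0
  offset=7 (pos 1, char 'd'): match length 0
  offset=8 (pos 0, char 'd'): match length 0
Longest match has length 2 at offset 2.
next_char = character at position 8 + 2 = 10 -> 'd'

Best match: offset=2, length=2 (matching 'fc' starting at position 6)
LZ77 triple: (2, 2, 'd')


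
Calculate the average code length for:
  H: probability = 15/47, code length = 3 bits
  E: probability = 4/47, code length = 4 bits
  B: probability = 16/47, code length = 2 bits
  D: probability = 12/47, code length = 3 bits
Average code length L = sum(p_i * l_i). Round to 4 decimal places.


Weighted contributions p_i * l_i:
  H: (15/47) * 3 = 45/47
  E: (4/47) * 4 = 16/47
  B: (16/47) * 2 = 32/47
  D: (12/47) * 3 = 36/47
Sum = (45 + 16 + 32 + 36)/47 = 129/47

L = 129/47 = 2.7447 bits/symbol


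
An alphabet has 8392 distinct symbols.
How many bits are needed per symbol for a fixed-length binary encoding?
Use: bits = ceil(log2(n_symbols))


log2(8392) = 13.0348
Bracket: 2^13 = 8192 < 8392 <= 2^14 = 16384
So ceil(log2(8392)) = 14

bits = ceil(log2(8392)) = ceil(13.0348) = 14 bits


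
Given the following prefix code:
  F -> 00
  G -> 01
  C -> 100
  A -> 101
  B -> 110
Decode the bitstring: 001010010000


Decoding step by step:
Bits 00 -> F
Bits 101 -> A
Bits 00 -> F
Bits 100 -> C
Bits 00 -> F


Decoded message: FAFCF


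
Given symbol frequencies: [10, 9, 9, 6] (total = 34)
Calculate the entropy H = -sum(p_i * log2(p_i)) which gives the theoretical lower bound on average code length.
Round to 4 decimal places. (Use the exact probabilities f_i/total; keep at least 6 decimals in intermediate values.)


Per-symbol terms -p_i * log2(p_i) with p_i = f_i/34:
  p = 10/34 = 0.294118: log2(p) = -1.765535, -p*log2(p) = 0.519275
  p = 9/34 = 0.264706: log2(p) = -1.917538, -p*log2(p) = 0.507584
  p = 9/34 = 0.264706: log2(p) = -1.917538, -p*log2(p) = 0.507584
  p = 6/34 = 0.176471: log2(p) = -2.502500, -p*log2(p) = 0.441618
H = 0.519275 + 0.507584 + 0.507584 + 0.441618 = 1.976061

H = 1.9761 bits/symbol


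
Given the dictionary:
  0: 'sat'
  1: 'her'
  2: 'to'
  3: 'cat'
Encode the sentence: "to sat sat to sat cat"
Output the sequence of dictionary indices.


Look up each word in the dictionary:
  'to' -> 2
  'sat' -> 0
  'sat' -> 0
  'to' -> 2
  'sat' -> 0
  'cat' -> 3

Encoded: [2, 0, 0, 2, 0, 3]


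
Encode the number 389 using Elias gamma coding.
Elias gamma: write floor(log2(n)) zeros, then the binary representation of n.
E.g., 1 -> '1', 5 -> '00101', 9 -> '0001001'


num_bits = floor(log2(389)) + 1 = 9
leading_zeros = num_bits - 1 = 8
binary(389) = 110000101

Elias gamma(389) = '00000000' + '110000101' = 00000000110000101 (17 bits)


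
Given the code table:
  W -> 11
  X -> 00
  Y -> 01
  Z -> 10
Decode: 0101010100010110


Decoding:
01 -> Y
01 -> Y
01 -> Y
01 -> Y
00 -> X
01 -> Y
01 -> Y
10 -> Z


Result: YYYYXYYZ


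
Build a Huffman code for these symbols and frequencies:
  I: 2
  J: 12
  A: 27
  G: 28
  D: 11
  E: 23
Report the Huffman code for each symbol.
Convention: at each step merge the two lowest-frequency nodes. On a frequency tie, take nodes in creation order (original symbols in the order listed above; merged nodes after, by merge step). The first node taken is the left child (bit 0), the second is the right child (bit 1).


Huffman tree construction:
Step 1: Merge I(2) + D(11) = 13
Step 2: Merge J(12) + (I+D)(13) = 25
Step 3: Merge E(23) + (J+(I+D))(25) = 48
Step 4: Merge A(27) + G(28) = 55
Step 5: Merge (E+(J+(I+D)))(48) + (A+G)(55) = 103
Read each symbol's code off the tree from the root (left child = 0, right child = 1).

Codes:
  I: 0110 (length 4)
  J: 010 (length 3)
  A: 10 (length 2)
  G: 11 (length 2)
  D: 0111 (length 4)
  E: 00 (length 2)
Average code length: 244/103 = 2.3689 bits/symbol


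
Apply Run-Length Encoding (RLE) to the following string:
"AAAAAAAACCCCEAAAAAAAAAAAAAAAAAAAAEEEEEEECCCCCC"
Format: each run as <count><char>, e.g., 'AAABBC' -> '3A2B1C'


Scanning runs left to right:
  i=0: run of 'A' x 8 -> '8A'
  i=8: run of 'C' x 4 -> '4C'
  i=12: run of 'E' x 1 -> '1E'
  i=13: run of 'A' x 20 -> '20A'
  i=33: run of 'E' x 7 -> '7E'
  i=40: run of 'C' x 6 -> '6C'

RLE = 8A4C1E20A7E6C


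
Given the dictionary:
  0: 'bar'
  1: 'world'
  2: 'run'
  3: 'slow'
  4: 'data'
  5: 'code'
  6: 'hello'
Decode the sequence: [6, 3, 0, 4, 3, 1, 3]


Look up each index in the dictionary:
  6 -> 'hello'
  3 -> 'slow'
  0 -> 'bar'
  4 -> 'data'
  3 -> 'slow'
  1 -> 'world'
  3 -> 'slow'

Decoded: "hello slow bar data slow world slow"


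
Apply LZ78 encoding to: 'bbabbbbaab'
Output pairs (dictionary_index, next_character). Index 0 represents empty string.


LZ78 encoding steps:
Dictionary: {0: ''}
Step 1: w='' (idx 0), next='b' -> output (0, 'b'), add 'b' as idx 1
Step 2: w='b' (idx 1), next='a' -> output (1, 'a'), add 'ba' as idx 2
Step 3: w='b' (idx 1), next='b' -> output (1, 'b'), add 'bb' as idx 3
Step 4: w='bb' (idx 3), next='a' -> output (3, 'a'), add 'bba' as idx 4
Step 5: w='' (idx 0), next='a' -> output (0, 'a'), add 'a' as idx 5
Step 6: w='b' (idx 1), end of input -> output (1, '')


Encoded: [(0, 'b'), (1, 'a'), (1, 'b'), (3, 'a'), (0, 'a'), (1, '')]


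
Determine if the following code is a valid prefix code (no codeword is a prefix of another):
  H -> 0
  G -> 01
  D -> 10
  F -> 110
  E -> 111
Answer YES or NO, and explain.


Checking each pair (does one codeword prefix another?):
  H='0' vs G='01': prefix -- VIOLATION

NO -- this is NOT a valid prefix code. H (0) is a prefix of G (01).


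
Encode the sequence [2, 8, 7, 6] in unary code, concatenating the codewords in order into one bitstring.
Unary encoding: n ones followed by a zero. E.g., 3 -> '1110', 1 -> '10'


Encode each number as n ones followed by a terminating 0:
  2 -> 110 (3 bits)
  8 -> 111111110 (9 bits)
  7 -> 11111110 (8 bits)
  6 -> 1111110 (7 bits)
Total length = 3 + 9 + 8 + 7 = 27 bits.

Unary([2, 8, 7, 6]) = 110111111110111111101111110 (27 bits)


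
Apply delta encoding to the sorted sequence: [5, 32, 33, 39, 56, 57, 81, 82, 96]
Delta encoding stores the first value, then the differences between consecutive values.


First value: 5
Deltas:
  32 - 5 = 27
  33 - 32 = 1
  39 - 33 = 6
  56 - 39 = 17
  57 - 56 = 1
  81 - 57 = 24
  82 - 81 = 1
  96 - 82 = 14


Delta encoded: [5, 27, 1, 6, 17, 1, 24, 1, 14]


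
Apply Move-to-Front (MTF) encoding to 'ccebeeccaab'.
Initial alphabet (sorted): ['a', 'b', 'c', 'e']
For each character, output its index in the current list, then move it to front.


MTF encoding:
'c': index 2 in ['a', 'b', 'c', 'e'] -> ['c', 'a', 'b', 'e']
'c': index 0 in ['c', 'a', 'b', 'e'] -> ['c', 'a', 'b', 'e']
'e': index 3 in ['c', 'a', 'b', 'e'] -> ['e', 'c', 'a', 'b']
'b': index 3 in ['e', 'c', 'a', 'b'] -> ['b', 'e', 'c', 'a']
'e': index 1 in ['b', 'e', 'c', 'a'] -> ['e', 'b', 'c', 'a']
'e': index 0 in ['e', 'b', 'c', 'a'] -> ['e', 'b', 'c', 'a']
'c': index 2 in ['e', 'b', 'c', 'a'] -> ['c', 'e', 'b', 'a']
'c': index 0 in ['c', 'e', 'b', 'a'] -> ['c', 'e', 'b', 'a']
'a': index 3 in ['c', 'e', 'b', 'a'] -> ['a', 'c', 'e', 'b']
'a': index 0 in ['a', 'c', 'e', 'b'] -> ['a', 'c', 'e', 'b']
'b': index 3 in ['a', 'c', 'e', 'b'] -> ['b', 'a', 'c', 'e']


Output: [2, 0, 3, 3, 1, 0, 2, 0, 3, 0, 3]


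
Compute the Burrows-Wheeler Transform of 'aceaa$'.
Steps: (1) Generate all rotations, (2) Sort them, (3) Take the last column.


Rotations (sorted):
  0: $aceaa -> last char: a
  1: a$acea -> last char: a
  2: aa$ace -> last char: e
  3: aceaa$ -> last char: $
  4: ceaa$a -> last char: a
  5: eaa$ac -> last char: c


BWT = aae$ac


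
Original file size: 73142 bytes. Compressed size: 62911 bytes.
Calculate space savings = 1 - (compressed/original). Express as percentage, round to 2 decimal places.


ratio = compressed/original = 62911/73142 = 0.860121
savings = 1 - ratio = 1 - 0.860121 = 0.139879
as a percentage: 0.139879 * 100 = 13.99%

Space savings = 1 - 62911/73142 = 13.99%


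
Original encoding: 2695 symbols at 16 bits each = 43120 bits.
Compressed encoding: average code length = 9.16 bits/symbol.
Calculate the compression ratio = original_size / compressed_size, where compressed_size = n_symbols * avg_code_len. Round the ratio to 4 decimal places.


original_size = n_symbols * orig_bits = 2695 * 16 = 43120 bits
compressed_size = n_symbols * avg_code_len = 2695 * 9.16 = 24686.2 bits
ratio = original_size / compressed_size = 43120 / 24686.2 = 1.7467

Compression ratio = 1.7467


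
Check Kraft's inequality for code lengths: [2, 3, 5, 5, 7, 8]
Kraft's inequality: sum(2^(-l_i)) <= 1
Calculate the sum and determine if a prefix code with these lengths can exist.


Sum = 2^(-2) + 2^(-3) + 2^(-5) + 2^(-5) + 2^(-7) + 2^(-8)
    = 0.25 + 0.125 + 0.03125 + 0.03125 + 0.0078125 + 0.00390625
    = 115/256 = 0.44921875
Since 0.44921875 <= 1, Kraft's inequality IS satisfied.
A prefix code with these lengths CAN exist.

Kraft sum = 0.44921875. Satisfied.


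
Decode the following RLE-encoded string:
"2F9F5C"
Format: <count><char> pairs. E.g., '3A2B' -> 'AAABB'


Expanding each <count><char> pair:
  2F -> 'FF'
  9F -> 'FFFFFFFFF'
  5C -> 'CCCCC'

Decoded = FFFFFFFFFFFCCCCC


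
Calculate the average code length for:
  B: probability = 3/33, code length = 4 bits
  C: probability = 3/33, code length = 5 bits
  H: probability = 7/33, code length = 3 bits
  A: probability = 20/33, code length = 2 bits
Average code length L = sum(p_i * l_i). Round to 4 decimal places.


Weighted contributions p_i * l_i:
  B: (3/33) * 4 = 12/33
  C: (3/33) * 5 = 15/33
  H: (7/33) * 3 = 21/33
  A: (20/33) * 2 = 40/33
Sum = (12 + 15 + 21 + 40)/33 = 88/33

L = 88/33 = 2.6667 bits/symbol


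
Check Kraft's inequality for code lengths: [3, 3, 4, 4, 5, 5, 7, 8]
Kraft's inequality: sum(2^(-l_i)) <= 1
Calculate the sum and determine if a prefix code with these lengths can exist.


Sum = 2^(-3) + 2^(-3) + 2^(-4) + 2^(-4) + 2^(-5) + 2^(-5) + 2^(-7) + 2^(-8)
    = 0.125 + 0.125 + 0.0625 + 0.0625 + 0.03125 + 0.03125 + 0.0078125 + 0.00390625
    = 115/256 = 0.44921875
Since 0.44921875 <= 1, Kraft's inequality IS satisfied.
A prefix code with these lengths CAN exist.

Kraft sum = 0.44921875. Satisfied.


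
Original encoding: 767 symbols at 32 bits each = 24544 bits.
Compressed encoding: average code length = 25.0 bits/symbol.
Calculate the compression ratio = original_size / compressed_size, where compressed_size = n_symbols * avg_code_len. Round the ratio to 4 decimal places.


original_size = n_symbols * orig_bits = 767 * 32 = 24544 bits
compressed_size = n_symbols * avg_code_len = 767 * 25.0 = 19175.0 bits
ratio = original_size / compressed_size = 24544 / 19175.0 = 1.28

Compression ratio = 1.28


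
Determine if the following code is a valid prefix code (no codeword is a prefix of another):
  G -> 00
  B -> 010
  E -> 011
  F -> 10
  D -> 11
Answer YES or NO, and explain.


Checking each pair (does one codeword prefix another?):
  G='00' vs B='010': no prefix
  G='00' vs E='011': no prefix
  G='00' vs F='10': no prefix
  G='00' vs D='11': no prefix
  B='010' vs G='00': no prefix
  B='010' vs E='011': no prefix
  B='010' vs F='10': no prefix
  B='010' vs D='11': no prefix
  E='011' vs G='00': no prefix
  E='011' vs B='010': no prefix
  E='011' vs F='10': no prefix
  E='011' vs D='11': no prefix
  F='10' vs G='00': no prefix
  F='10' vs B='010': no prefix
  F='10' vs E='011': no prefix
  F='10' vs D='11': no prefix
  D='11' vs G='00': no prefix
  D='11' vs B='010': no prefix
  D='11' vs E='011': no prefix
  D='11' vs F='10': no prefix
No violation found over all pairs.

YES -- this is a valid prefix code. No codeword is a prefix of any other codeword.


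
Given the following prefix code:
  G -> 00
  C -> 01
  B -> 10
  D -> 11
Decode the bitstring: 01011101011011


Decoding step by step:
Bits 01 -> C
Bits 01 -> C
Bits 11 -> D
Bits 01 -> C
Bits 01 -> C
Bits 10 -> B
Bits 11 -> D


Decoded message: CCDCCBD


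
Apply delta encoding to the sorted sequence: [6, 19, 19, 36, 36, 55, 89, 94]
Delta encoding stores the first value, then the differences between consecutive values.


First value: 6
Deltas:
  19 - 6 = 13
  19 - 19 = 0
  36 - 19 = 17
  36 - 36 = 0
  55 - 36 = 19
  89 - 55 = 34
  94 - 89 = 5


Delta encoded: [6, 13, 0, 17, 0, 19, 34, 5]


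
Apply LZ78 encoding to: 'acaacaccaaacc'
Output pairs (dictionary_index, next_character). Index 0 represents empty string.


LZ78 encoding steps:
Dictionary: {0: ''}
Step 1: w='' (idx 0), next='a' -> output (0, 'a'), add 'a' as idx 1
Step 2: w='' (idx 0), next='c' -> output (0, 'c'), add 'c' as idx 2
Step 3: w='a' (idx 1), next='a' -> output (1, 'a'), add 'aa' as idx 3
Step 4: w='c' (idx 2), next='a' -> output (2, 'a'), add 'ca' as idx 4
Step 5: w='c' (idx 2), next='c' -> output (2, 'c'), add 'cc' as idx 5
Step 6: w='aa' (idx 3), next='a' -> output (3, 'a'), add 'aaa' as idx 6
Step 7: w='cc' (idx 5), end of input -> output (5, '')


Encoded: [(0, 'a'), (0, 'c'), (1, 'a'), (2, 'a'), (2, 'c'), (3, 'a'), (5, '')]


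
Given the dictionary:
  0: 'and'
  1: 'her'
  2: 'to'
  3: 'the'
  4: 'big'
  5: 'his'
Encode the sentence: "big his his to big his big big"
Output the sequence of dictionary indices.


Look up each word in the dictionary:
  'big' -> 4
  'his' -> 5
  'his' -> 5
  'to' -> 2
  'big' -> 4
  'his' -> 5
  'big' -> 4
  'big' -> 4

Encoded: [4, 5, 5, 2, 4, 5, 4, 4]


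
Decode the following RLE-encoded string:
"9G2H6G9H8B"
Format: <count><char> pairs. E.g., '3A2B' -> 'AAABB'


Expanding each <count><char> pair:
  9G -> 'GGGGGGGGG'
  2H -> 'HH'
  6G -> 'GGGGGG'
  9H -> 'HHHHHHHHH'
  8B -> 'BBBBBBBB'

Decoded = GGGGGGGGGHHGGGGGGHHHHHHHHHBBBBBBBB


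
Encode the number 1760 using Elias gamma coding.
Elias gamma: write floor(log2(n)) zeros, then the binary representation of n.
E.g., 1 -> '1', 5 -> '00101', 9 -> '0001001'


num_bits = floor(log2(1760)) + 1 = 11
leading_zeros = num_bits - 1 = 10
binary(1760) = 11011100000

Elias gamma(1760) = '0000000000' + '11011100000' = 000000000011011100000 (21 bits)


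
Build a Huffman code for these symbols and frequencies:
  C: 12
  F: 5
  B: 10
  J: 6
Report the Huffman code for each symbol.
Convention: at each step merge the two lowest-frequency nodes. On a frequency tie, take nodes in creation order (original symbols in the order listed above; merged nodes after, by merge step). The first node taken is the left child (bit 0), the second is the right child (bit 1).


Huffman tree construction:
Step 1: Merge F(5) + J(6) = 11
Step 2: Merge B(10) + (F+J)(11) = 21
Step 3: Merge C(12) + (B+(F+J))(21) = 33
Read each symbol's code off the tree from the root (left child = 0, right child = 1).

Codes:
  C: 0 (length 1)
  F: 110 (length 3)
  B: 10 (length 2)
  J: 111 (length 3)
Average code length: 65/33 = 1.9697 bits/symbol


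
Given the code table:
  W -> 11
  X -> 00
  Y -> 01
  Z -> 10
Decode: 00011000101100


Decoding:
00 -> X
01 -> Y
10 -> Z
00 -> X
10 -> Z
11 -> W
00 -> X


Result: XYZXZWX


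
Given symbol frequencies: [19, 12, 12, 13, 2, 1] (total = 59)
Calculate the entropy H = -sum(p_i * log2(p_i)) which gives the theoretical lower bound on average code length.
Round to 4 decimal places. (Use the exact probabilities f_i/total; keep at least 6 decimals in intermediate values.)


Per-symbol terms -p_i * log2(p_i) with p_i = f_i/59:
  p = 19/59 = 0.322034: log2(p) = -1.634716, -p*log2(p) = 0.526434
  p = 12/59 = 0.203390: log2(p) = -2.297681, -p*log2(p) = 0.467325
  p = 12/59 = 0.203390: log2(p) = -2.297681, -p*log2(p) = 0.467325
  p = 13/59 = 0.220339: log2(p) = -2.182203, -p*log2(p) = 0.480824
  p = 2/59 = 0.033898: log2(p) = -4.882643, -p*log2(p) = 0.165513
  p = 1/59 = 0.016949: log2(p) = -5.882643, -p*log2(p) = 0.099706
H = 0.526434 + 0.467325 + 0.467325 + 0.480824 + 0.165513 + 0.099706 = 2.207127

H = 2.2071 bits/symbol


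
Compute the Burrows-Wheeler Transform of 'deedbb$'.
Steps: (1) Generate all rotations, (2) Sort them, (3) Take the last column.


Rotations (sorted):
  0: $deedbb -> last char: b
  1: b$deedb -> last char: b
  2: bb$deed -> last char: d
  3: dbb$dee -> last char: e
  4: deedbb$ -> last char: $
  5: edbb$de -> last char: e
  6: eedbb$d -> last char: d


BWT = bbde$ed


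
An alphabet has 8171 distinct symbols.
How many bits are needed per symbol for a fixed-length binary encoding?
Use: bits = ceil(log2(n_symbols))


log2(8171) = 12.9963
Bracket: 2^12 = 4096 < 8171 <= 2^13 = 8192
So ceil(log2(8171)) = 13

bits = ceil(log2(8171)) = ceil(12.9963) = 13 bits


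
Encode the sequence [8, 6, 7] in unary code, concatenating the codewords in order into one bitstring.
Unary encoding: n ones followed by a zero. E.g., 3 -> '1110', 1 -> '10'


Encode each number as n ones followed by a terminating 0:
  8 -> 111111110 (9 bits)
  6 -> 1111110 (7 bits)
  7 -> 11111110 (8 bits)
Total length = 9 + 7 + 8 = 24 bits.

Unary([8, 6, 7]) = 111111110111111011111110 (24 bits)


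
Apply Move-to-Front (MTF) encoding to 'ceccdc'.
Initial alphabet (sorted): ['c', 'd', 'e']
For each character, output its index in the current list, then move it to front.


MTF encoding:
'c': index 0 in ['c', 'd', 'e'] -> ['c', 'd', 'e']
'e': index 2 in ['c', 'd', 'e'] -> ['e', 'c', 'd']
'c': index 1 in ['e', 'c', 'd'] -> ['c', 'e', 'd']
'c': index 0 in ['c', 'e', 'd'] -> ['c', 'e', 'd']
'd': index 2 in ['c', 'e', 'd'] -> ['d', 'c', 'e']
'c': index 1 in ['d', 'c', 'e'] -> ['c', 'd', 'e']


Output: [0, 2, 1, 0, 2, 1]


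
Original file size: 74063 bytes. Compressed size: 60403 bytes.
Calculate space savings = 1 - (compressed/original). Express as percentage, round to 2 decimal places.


ratio = compressed/original = 60403/74063 = 0.815562
savings = 1 - ratio = 1 - 0.815562 = 0.184438
as a percentage: 0.184438 * 100 = 18.44%

Space savings = 1 - 60403/74063 = 18.44%


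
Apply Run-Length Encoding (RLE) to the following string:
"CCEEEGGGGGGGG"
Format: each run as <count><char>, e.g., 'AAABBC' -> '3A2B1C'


Scanning runs left to right:
  i=0: run of 'C' x 2 -> '2C'
  i=2: run of 'E' x 3 -> '3E'
  i=5: run of 'G' x 8 -> '8G'

RLE = 2C3E8G
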